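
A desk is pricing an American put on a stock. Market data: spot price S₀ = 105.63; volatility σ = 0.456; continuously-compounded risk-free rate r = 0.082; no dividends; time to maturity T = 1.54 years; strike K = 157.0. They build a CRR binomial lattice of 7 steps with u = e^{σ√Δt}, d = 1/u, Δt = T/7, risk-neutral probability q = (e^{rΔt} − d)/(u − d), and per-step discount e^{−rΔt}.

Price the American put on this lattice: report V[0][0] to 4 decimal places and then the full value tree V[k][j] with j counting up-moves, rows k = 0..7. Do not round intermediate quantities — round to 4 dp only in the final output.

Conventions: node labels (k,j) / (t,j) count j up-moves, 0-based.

price = 54.0279
tree:
54.0279
71.7098 37.5593
88.1330 52.8252 23.0028
101.3939 71.7098 35.0548 11.2631
112.1012 88.1330 51.4026 19.2741 3.3099
120.7468 101.3939 71.7098 32.0924 6.5947 0.0000
127.7276 112.1012 88.1330 51.3700 13.1395 0.0000 0.0000
133.3642 120.7468 101.3939 71.7098 26.1796 0.0000 0.0000 0.0000

Δt=0.22000  u=1.23848  d=0.80744  q=0.48896  discount=0.98212
step 7 (expiry): payoffs max(K−S,0) = 133.3642 120.7468 101.3939 71.7098 26.1796 0.0000 0.0000 0.0000
k=6: (k=6,j=0): S=29.2724, K−S=127.7276, hold=124.9207 ⇒ V=127.7276 exercise | (k=6,j=1): S=44.8988, K−S=112.1012, hold=109.2943 ⇒ V=112.1012 exercise | (k=6,j=2): S=68.8670, K−S=88.1330, hold=85.3262 ⇒ V=88.1330 exercise | (k=6,j=3): S=105.6300, K−S=51.3700, hold=48.5631 ⇒ V=51.3700 exercise | (k=6,j=4): S=162.0181, K−S=0.0000, hold=13.1395 ⇒ V=13.1395 continue | (k=6,j=5): S=248.5078, K−S=0.0000, hold=0.0000 ⇒ V=0.0000 continue | (k=6,j=6): S=381.1680, K−S=0.0000, hold=0.0000 ⇒ V=0.0000 continue
k=5: (k=5,j=0): S=36.2532, K−S=120.7468, hold=117.9399 ⇒ V=120.7468 exercise | (k=5,j=1): S=55.6061, K−S=101.3939, hold=98.5870 ⇒ V=101.3939 exercise | (k=5,j=2): S=85.2902, K−S=71.7098, hold=68.9029 ⇒ V=71.7098 exercise | (k=5,j=3): S=130.8204, K−S=26.1796, hold=32.0924 ⇒ V=32.0924 continue | (k=5,j=4): S=200.6559, K−S=0.0000, hold=6.5947 ⇒ V=6.5947 continue | (k=5,j=5): S=307.7714, K−S=0.0000, hold=0.0000 ⇒ V=0.0000 continue
k=4: (k=4,j=0): S=44.8988, K−S=112.1012, hold=109.2943 ⇒ V=112.1012 exercise | (k=4,j=1): S=68.8670, K−S=88.1330, hold=85.3262 ⇒ V=88.1330 exercise | (k=4,j=2): S=105.6300, K−S=51.3700, hold=51.4026 ⇒ V=51.4026 continue | (k=4,j=3): S=162.0181, K−S=0.0000, hold=19.2741 ⇒ V=19.2741 continue | (k=4,j=4): S=248.5078, K−S=0.0000, hold=3.3099 ⇒ V=3.3099 continue
k=3: (k=3,j=0): S=55.6061, K−S=101.3939, hold=98.5870 ⇒ V=101.3939 exercise | (k=3,j=1): S=85.2902, K−S=71.7098, hold=68.9186 ⇒ V=71.7098 exercise | (k=3,j=2): S=130.8204, K−S=26.1796, hold=35.0548 ⇒ V=35.0548 continue | (k=3,j=3): S=200.6559, K−S=0.0000, hold=11.2631 ⇒ V=11.2631 continue
k=2: (k=2,j=0): S=68.8670, K−S=88.1330, hold=85.3262 ⇒ V=88.1330 exercise | (k=2,j=1): S=105.6300, K−S=51.3700, hold=52.8252 ⇒ V=52.8252 continue | (k=2,j=2): S=162.0181, K−S=0.0000, hold=23.0028 ⇒ V=23.0028 continue
k=1: (k=1,j=0): S=85.2902, K−S=71.7098, hold=69.6017 ⇒ V=71.7098 exercise | (k=1,j=1): S=130.8204, K−S=26.1796, hold=37.5593 ⇒ V=37.5593 continue
k=0: (k=0,j=0): S=105.6300, K−S=51.3700, hold=54.0279 ⇒ V=54.0279 continue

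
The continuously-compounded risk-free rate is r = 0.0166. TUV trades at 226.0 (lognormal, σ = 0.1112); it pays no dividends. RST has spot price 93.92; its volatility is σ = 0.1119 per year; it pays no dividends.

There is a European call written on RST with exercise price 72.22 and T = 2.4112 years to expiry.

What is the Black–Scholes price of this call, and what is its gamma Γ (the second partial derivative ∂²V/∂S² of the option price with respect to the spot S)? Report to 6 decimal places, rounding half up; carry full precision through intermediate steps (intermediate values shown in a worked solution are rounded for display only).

σ√T = 0.1119·√2.4112 = 0.173759
d₁ = (ln(S/K) + (r+σ²/2)T) / (σ√T) = (ln(93.92/72.22) + (0.0166+0.1119²/2)·2.4112) / 0.173759 = (0.262726 + 0.055122) / 0.173759 = 1.829251
d₂ = d₁ − σ√T = 1.829251 − 0.173759 = 1.655492
e^{−rT} = 0.960765
N(d₁) = 0.966319,  N(d₂) = 0.951088
Call price V = S·N(d₁) − K·e^{−rT}·N(d₂) = 90.756677 − 65.992560 = 24.764117
φ(d₁) = (1/√(2π))·e^{−d₁²/2} = 0.074869
Γ = φ(d₁) / (S·σ·√T) = 0.004588

price = 24.764117
Γ = 0.004588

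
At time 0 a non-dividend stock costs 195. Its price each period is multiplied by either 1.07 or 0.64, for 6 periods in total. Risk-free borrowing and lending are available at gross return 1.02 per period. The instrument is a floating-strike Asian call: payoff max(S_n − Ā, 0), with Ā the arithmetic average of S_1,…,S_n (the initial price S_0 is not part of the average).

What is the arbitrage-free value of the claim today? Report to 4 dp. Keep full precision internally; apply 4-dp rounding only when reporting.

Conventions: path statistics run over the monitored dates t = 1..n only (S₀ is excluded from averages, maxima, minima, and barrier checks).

With p* = (R−d)/(u−d) = 0.8837, sum probability × payoff across the paths and divide by R^6.
Enumerate all 2^6 = 64 price paths (U = up ×1.07, D = down ×0.64); each path with k up-moves has probability p*^k·(1−p*)^(6−k).
DDDDDD: Ā=53.8073, payoff=0.0000, prob=0.000002
UDDDDD: Ā=89.9591, payoff=0.0000, prob=0.000019
DUDDDD: Ā=75.9841, payoff=0.0000, prob=0.000019
UUDDDD: Ā=127.0359, payoff=0.0000, prob=0.000143
DDUDDD: Ā=67.0401, payoff=0.0000, prob=0.000019
UDUDDD: Ā=112.0827, payoff=0.0000, prob=0.000143
DUUDDD: Ā=98.1077, payoff=0.0000, prob=0.000143
UUUDDD: Ā=164.0238, payoff=0.0000, prob=0.001085
DDDUDD: Ā=61.3160, payoff=0.0000, prob=0.000019
UDDUDD: Ā=102.5126, payoff=0.0000, prob=0.000143
DUDUDD: Ā=88.5376, payoff=0.0000, prob=0.000143
UUDUDD: Ā=148.0238, payoff=0.0000, prob=0.001085
DDUUDD: Ā=79.5936, payoff=0.0000, prob=0.000143
UDUUDD: Ā=133.0706, payoff=0.0000, prob=0.001085
DUUUDD: Ā=119.0956, payoff=0.0000, prob=0.001085
UUUUDD: Ā=199.1129, payoff=0.0000, prob=0.008246
DDDDUD: Ā=57.6525, payoff=0.0000, prob=0.000019
UDDDUD: Ā=96.3878, payoff=0.0000, prob=0.000143
DUDDUD: Ā=82.4128, payoff=0.0000, prob=0.000143
UUDDUD: Ā=137.7838, payoff=0.0000, prob=0.001085
DDUDUD: Ā=73.4688, payoff=0.0000, prob=0.000143
UDUDUD: Ā=122.8306, payoff=0.0000, prob=0.001085
DUUDUD: Ā=108.8556, payoff=0.0000, prob=0.001085
UUUDUD: Ā=181.9929, payoff=0.0000, prob=0.008246
DDDUUD: Ā=67.7446, payoff=0.0000, prob=0.000143
UDDUUD: Ā=113.2605, payoff=0.0000, prob=0.001085
DUDUUD: Ā=99.2855, payoff=0.0000, prob=0.001085
UUDUUD: Ā=165.9929, payoff=0.0000, prob=0.008246
DDUUUD: Ā=90.3415, payoff=0.0000, prob=0.001085
UDUUUD: Ā=151.0397, payoff=0.0000, prob=0.008246
DUUUUD: Ā=137.0647, payoff=0.0000, prob=0.008246
UUUUUD: Ā=229.1550, payoff=0.0000, prob=0.062673
DDDDDU: Ā=55.3079, payoff=0.0000, prob=0.000019
UDDDDU: Ā=92.4679, payoff=0.0000, prob=0.000143
DUDDDU: Ā=78.4929, payoff=0.0000, prob=0.000143
UUDDDU: Ā=131.2302, payoff=0.0000, prob=0.001085
DDUDDU: Ā=69.5489, payoff=0.0000, prob=0.000143
UDUDDU: Ā=116.2770, payoff=0.0000, prob=0.001085
DUUDDU: Ā=102.3020, payoff=0.0000, prob=0.001085
UUUDDU: Ā=171.0361, payoff=0.0000, prob=0.008246
DDDUDU: Ā=63.8247, payoff=0.0000, prob=0.000143
UDDUDU: Ā=106.7069, payoff=0.0000, prob=0.001085
DUDUDU: Ā=92.7319, payoff=0.0000, prob=0.001085
UUDUDU: Ā=155.0362, payoff=0.0000, prob=0.008246
DDUUDU: Ā=83.7879, payoff=0.0000, prob=0.001085
UDUUDU: Ā=140.0829, payoff=0.0000, prob=0.008246
DUUUDU: Ā=126.1079, payoff=0.0000, prob=0.008246
UUUUDU: Ā=210.8367, payoff=0.0000, prob=0.062673
DDDDUU: Ā=60.1612, payoff=0.0000, prob=0.000143
UDDDUU: Ā=100.5821, payoff=0.0000, prob=0.001085
DUDDUU: Ā=86.6071, payoff=0.0000, prob=0.001085
UUDDUU: Ā=144.7962, payoff=0.0000, prob=0.008246
DDUDUU: Ā=77.6631, payoff=0.0000, prob=0.001085
UDUDUU: Ā=129.8429, payoff=0.0000, prob=0.008246
DUUDUU: Ā=115.8679, payoff=0.0000, prob=0.008246
UUUDUU: Ā=193.7167, payoff=0.0000, prob=0.062673
DDDUUU: Ā=71.9389, payoff=0.0000, prob=0.001085
UDDUUU: Ā=120.2728, payoff=0.0000, prob=0.008246
DUDUUU: Ā=106.2978, payoff=0.0000, prob=0.008246
UUDUUU: Ā=177.7167, payoff=0.0000, prob=0.062673
DDUUUU: Ā=97.3538, payoff=7.3421, prob=0.008246
UDUUUU: Ā=162.7634, payoff=12.2750, prob=0.062673
DUUUUU: Ā=148.7884, payoff=26.2500, prob=0.062673
UUUUUU: Ā=248.7557, payoff=43.8867, prob=0.476311
Price = Σ prob·payoff / R^6 = 23.378751 / 1.126162 = 20.7597

price = 20.7597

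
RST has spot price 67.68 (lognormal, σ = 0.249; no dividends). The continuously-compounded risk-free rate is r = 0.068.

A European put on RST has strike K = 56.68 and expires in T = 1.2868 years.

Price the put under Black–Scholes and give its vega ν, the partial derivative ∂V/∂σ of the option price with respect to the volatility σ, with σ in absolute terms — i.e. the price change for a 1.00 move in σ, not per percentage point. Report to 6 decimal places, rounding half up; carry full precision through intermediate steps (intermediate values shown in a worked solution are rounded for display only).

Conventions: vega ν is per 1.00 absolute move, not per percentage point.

σ√T = 0.249·√1.2868 = 0.282459
d₁ = (ln(S/K) + (r+σ²/2)T) / (σ√T) = (ln(67.68/56.68) + (0.068+0.249²/2)·1.2868) / 0.282459 = (0.177369 + 0.127394) / 0.282459 = 1.078966
d₂ = d₁ − σ√T = 1.078966 − 0.282459 = 0.796507
e^{−rT} = 0.916217
N(−d₁) = 0.140302,  N(−d₂) = 0.212869
Put price V = K·e^{−rT}·N(−d₂) − S·N(−d₁) = 11.054521 − 9.495609 = 1.558912
φ(d₁) = (1/√(2π))·e^{−d₁²/2} = 0.222902
ν = S·φ(d₁)·√T = 17.113166

price = 1.558912
ν = 17.113166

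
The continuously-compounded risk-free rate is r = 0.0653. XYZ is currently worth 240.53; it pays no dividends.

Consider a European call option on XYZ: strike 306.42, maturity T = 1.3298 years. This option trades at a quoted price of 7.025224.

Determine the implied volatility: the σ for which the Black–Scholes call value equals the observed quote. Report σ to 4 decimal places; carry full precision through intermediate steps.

sigma = 0.1794

At σ = 0.1794 the Black–Scholes value reproduces the quote:
σ√T = 0.1794·√1.3298 = 0.206879
d₁ = (ln(S/K) + (r+σ²/2)T) / (σ√T) = (ln(240.53/306.42) + (0.0653+0.1794²/2)·1.3298) / 0.206879 = (-0.242112 + 0.108235) / 0.206879 = -0.647126
d₂ = d₁ − σ√T = -0.647126 − 0.206879 = -0.854005
e^{−rT} = 0.916827
N(d₁) = 0.258775,  N(d₂) = 0.196551
V = S·N(d₁) − K·e^{−rT}·N(d₂) = 62.243185 − 55.217961 = 7.025224 (equal to the quote); since ∂V/∂σ > 0 for all σ, the implied volatility is unique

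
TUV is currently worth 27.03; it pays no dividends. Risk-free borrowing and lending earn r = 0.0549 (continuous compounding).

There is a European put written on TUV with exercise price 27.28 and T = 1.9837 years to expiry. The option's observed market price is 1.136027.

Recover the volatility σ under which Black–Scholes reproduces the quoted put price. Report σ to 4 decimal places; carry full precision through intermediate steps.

sigma = 0.1513

At σ = 0.1513 the Black–Scholes value reproduces the quote:
σ√T = 0.1513·√1.9837 = 0.213097
d₁ = (ln(S/K) + (r+σ²/2)T) / (σ√T) = (ln(27.03/27.28) + (0.0549+0.1513²/2)·1.9837) / 0.213097 = (-0.009206 + 0.131610) / 0.213097 = 0.574405
d₂ = d₁ − σ√T = 0.574405 − 0.213097 = 0.361308
e^{−rT} = 0.896815
N(−d₁) = 0.282847,  N(−d₂) = 0.358935
V = K·e^{−rT}·N(−d₂) − S·N(−d₁) = 8.781382 − 7.645355 = 1.136027 (matching the quote); vega is positive throughout, so no other σ reproduces this price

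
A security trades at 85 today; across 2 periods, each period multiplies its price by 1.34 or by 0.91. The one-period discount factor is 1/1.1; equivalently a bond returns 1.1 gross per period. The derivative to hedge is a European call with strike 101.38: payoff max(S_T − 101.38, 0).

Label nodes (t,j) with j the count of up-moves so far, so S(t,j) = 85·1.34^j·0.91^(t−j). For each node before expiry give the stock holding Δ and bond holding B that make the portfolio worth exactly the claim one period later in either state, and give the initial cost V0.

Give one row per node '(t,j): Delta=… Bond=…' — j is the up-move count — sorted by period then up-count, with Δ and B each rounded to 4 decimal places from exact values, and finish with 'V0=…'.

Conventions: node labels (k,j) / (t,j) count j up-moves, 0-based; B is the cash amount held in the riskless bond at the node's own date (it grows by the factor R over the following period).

Risk-neutral probability p* = (R−d)/(u−d) = (1.1−0.91)/(1.34−0.91) = 0.4419.
At maturity the claim pays: V(2,0)=0.0000, V(2,1)=2.2690, V(2,2)=51.2460
Node (1,0) S=77.3500: V=(p*·2.2690+(1−p*)·0.0000)/1.1=0.9114; Δ=(2.2690−0.0000)/(103.6490−70.3885)=0.0682; B=V−Δ·S=-4.3653
Node (1,1) S=113.9000: V=(p*·51.2460+(1−p*)·2.2690)/1.1=21.7364; Δ=(51.2460−2.2690)/(152.6260−103.6490)=1.0000; B=V−Δ·S=-92.1636
Node (0,0) S=85.0000: V=(p*·21.7364+(1−p*)·0.9114)/1.1=9.1938; Δ=(21.7364−0.9114)/(113.9000−77.3500)=0.5698; B=V−Δ·S=-39.2363
Check: Δ(0,0)·S0 + B(0,0) = 9.1938 = V0.

(0,0): Delta=0.5698 Bond=-39.2363
(1,0): Delta=0.0682 Bond=-4.3653
(1,1): Delta=1.0000 Bond=-92.1636
V0=9.1938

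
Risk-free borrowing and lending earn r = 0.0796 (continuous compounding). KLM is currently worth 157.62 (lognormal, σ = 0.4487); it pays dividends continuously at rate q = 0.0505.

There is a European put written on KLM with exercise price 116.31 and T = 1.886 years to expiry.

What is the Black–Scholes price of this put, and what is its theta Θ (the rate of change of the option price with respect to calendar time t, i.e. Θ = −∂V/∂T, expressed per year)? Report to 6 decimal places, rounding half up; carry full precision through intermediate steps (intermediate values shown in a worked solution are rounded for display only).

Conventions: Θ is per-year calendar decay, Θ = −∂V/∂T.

price = 12.491061
Θ = -4.510350

σ√T = 0.4487·√1.886 = 0.616207
d₁ = (ln(S/K) + (r−q+σ²/2)T) / (σ√T) = (ln(157.62/116.31) + (0.0796−0.0505+0.4487²/2)·1.886) / 0.616207 = (0.303928 + 0.244738) / 0.616207 = 0.890392
d₂ = d₁ − σ√T = 0.890392 − 0.616207 = 0.274185
e^{−rT} = 0.860600
e^{−qT} = 0.909152
N(−d₁) = 0.186628,  N(−d₂) = 0.391971
Put price V = K·e^{−rT}·N(−d₂) − S·e^{−qT}·N(−d₁) = 39.234896 − 26.743835 = 12.491061
φ(d₁) = (1/√(2π))·e^{−d₁²/2} = 0.268384
Θ = −S·e^{−qT}·φ(d₁)·σ/(2√T) − q·S·e^{−qT}·N(−d₁) + r·K·e^{−rT}·N(−d₂) = −6.282884 − 1.350564 + 3.123098 = -4.510350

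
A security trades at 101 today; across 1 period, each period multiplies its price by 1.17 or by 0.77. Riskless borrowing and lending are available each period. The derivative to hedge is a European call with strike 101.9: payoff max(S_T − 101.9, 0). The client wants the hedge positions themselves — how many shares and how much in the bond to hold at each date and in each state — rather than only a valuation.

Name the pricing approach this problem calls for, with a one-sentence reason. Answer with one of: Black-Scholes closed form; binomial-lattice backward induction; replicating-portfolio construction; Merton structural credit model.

framework: replicating-portfolio construction

Key observation: a price alone would not answer the question — the per-node share/bond construction on the spot-101, 1.17/0.77 tree is required, and only the replicating-portfolio method yields it.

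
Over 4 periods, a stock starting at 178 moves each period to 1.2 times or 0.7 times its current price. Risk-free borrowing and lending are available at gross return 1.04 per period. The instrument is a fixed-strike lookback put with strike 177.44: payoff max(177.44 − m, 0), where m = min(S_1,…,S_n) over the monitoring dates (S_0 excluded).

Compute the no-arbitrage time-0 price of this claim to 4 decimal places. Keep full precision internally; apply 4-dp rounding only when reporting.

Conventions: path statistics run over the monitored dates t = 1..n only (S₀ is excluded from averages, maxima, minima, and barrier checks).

No-arbitrage gives p* = (R−d)/(u−d) = 0.6800: enumerate every path, weight its payoff by its p*-probability, and discount by R^4.
Enumerate all 2^4 = 16 price paths (U = up ×1.2, D = down ×0.7); each path with k up-moves has probability p*^k·(1−p*)^(4−k).
DDDD: m=42.7378, payoff=134.7022, prob=0.010486
UDDD: m=73.2648, payoff=104.1752, prob=0.022282
DUDD: m=73.2648, payoff=104.1752, prob=0.022282
UUDD: m=125.5968, payoff=51.8432, prob=0.047350
DDUD: m=73.2648, payoff=104.1752, prob=0.022282
UDUD: m=125.5968, payoff=51.8432, prob=0.047350
DUUD: m=124.6000, payoff=52.8400, prob=0.047350
UUUD: m=213.6000, payoff=0.0000, prob=0.100618
DDDU: m=61.0540, payoff=116.3860, prob=0.022282
UDDU: m=104.6640, payoff=72.7760, prob=0.047350
DUDU: m=104.6640, payoff=72.7760, prob=0.047350
UUDU: m=179.4240, payoff=0.0000, prob=0.100618
DDUU: m=87.2200, payoff=90.2200, prob=0.047350
UDUU: m=149.5200, payoff=27.9200, prob=0.100618
DUUU: m=124.6000, payoff=52.8400, prob=0.100618
UUUU: m=213.6000, payoff=0.0000, prob=0.213814
Price = Σ prob·payoff / R^4 = 37.670730 / 1.169859 = 32.2011

price = 32.2011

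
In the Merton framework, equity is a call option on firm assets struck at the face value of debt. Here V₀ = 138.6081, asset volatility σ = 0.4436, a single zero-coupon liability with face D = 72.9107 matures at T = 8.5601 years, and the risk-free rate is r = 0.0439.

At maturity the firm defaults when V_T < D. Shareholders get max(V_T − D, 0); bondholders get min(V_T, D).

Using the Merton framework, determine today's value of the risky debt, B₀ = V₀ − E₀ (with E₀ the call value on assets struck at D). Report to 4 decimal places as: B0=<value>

B0=38.2511

Apply the equity-as-call identities (strike 72.9107, horizon 8.5601 years):
d₁ = [ln(V₀/D) + (r + σ²/2)T] / (σ√T)
   = [ln(138.6081/72.9107) + (0.0439 + 0.5·0.4436²)·8.5601] / (0.4436·√8.5601)
   = [0.642415 + 1.218021] / 1.297869 = 1.433454
d₂ = d₁ − σ√T = 1.433454 − 1.297869 = 0.135585
N(d₁) = 0.924136,  N(d₂) = 0.553925,  e^(−rT) = 0.686748
E₀ = V₀·N(d₁) − D·e^(−rT)·N(d₂)
   = 138.6081·0.924136 − 72.9107·0.686748·0.553925 = 100.356998
B₀ = V₀ − E₀ = 138.6081 − 100.356998 = 38.251102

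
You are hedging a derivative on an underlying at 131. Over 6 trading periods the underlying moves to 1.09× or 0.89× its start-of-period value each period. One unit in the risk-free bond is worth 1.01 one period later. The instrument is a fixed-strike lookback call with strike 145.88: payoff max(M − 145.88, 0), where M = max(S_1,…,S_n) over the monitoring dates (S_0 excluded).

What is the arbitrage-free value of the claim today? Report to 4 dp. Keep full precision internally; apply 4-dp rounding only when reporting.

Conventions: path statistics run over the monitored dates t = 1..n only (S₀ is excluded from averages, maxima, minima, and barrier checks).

Set p* = 0.6000 (from d < R < u); the path-dependent value is the discounted p*-expectation over all price paths.
Enumerate all 2^6 = 64 price paths (U = up ×1.09, D = down ×0.89); each path with k up-moves has probability p*^k·(1−p*)^(6−k).
DDDDDD: M=116.5900, payoff=0.0000, prob=0.004096
UDDDDD: M=142.7900, payoff=0.0000, prob=0.006144
DUDDDD: M=127.0831, payoff=0.0000, prob=0.006144
UUDDDD: M=155.6411, payoff=9.7611, prob=0.009216
DDUDDD: M=116.5900, payoff=0.0000, prob=0.006144
UDUDDD: M=142.7900, payoff=0.0000, prob=0.009216
DUUDDD: M=138.5206, payoff=0.0000, prob=0.009216
UUUDDD: M=169.6488, payoff=23.7688, prob=0.013824
DDDUDD: M=116.5900, payoff=0.0000, prob=0.006144
UDDUDD: M=142.7900, payoff=0.0000, prob=0.009216
DUDUDD: M=127.0831, payoff=0.0000, prob=0.009216
UUDUDD: M=155.6411, payoff=9.7611, prob=0.013824
DDUUDD: M=123.2833, payoff=0.0000, prob=0.009216
UDUUDD: M=150.9874, payoff=5.1074, prob=0.013824
DUUUDD: M=150.9874, payoff=5.1074, prob=0.013824
UUUUDD: M=184.9172, payoff=39.0372, prob=0.020736
DDDDUD: M=116.5900, payoff=0.0000, prob=0.006144
UDDDUD: M=142.7900, payoff=0.0000, prob=0.009216
DUDDUD: M=127.0831, payoff=0.0000, prob=0.009216
UUDDUD: M=155.6411, payoff=9.7611, prob=0.013824
DDUDUD: M=116.5900, payoff=0.0000, prob=0.009216
UDUDUD: M=142.7900, payoff=0.0000, prob=0.013824
DUUDUD: M=138.5206, payoff=0.0000, prob=0.013824
UUUDUD: M=169.6488, payoff=23.7688, prob=0.020736
DDDUUD: M=116.5900, payoff=0.0000, prob=0.009216
UDDUUD: M=142.7900, payoff=0.0000, prob=0.013824
DUDUUD: M=134.3788, payoff=0.0000, prob=0.013824
UUDUUD: M=164.5763, payoff=18.6963, prob=0.020736
DDUUUD: M=134.3788, payoff=0.0000, prob=0.013824
UDUUUD: M=164.5763, payoff=18.6963, prob=0.020736
DUUUUD: M=164.5763, payoff=18.6963, prob=0.020736
UUUUUD: M=201.5597, payoff=55.6797, prob=0.031104
DDDDDU: M=116.5900, payoff=0.0000, prob=0.006144
UDDDDU: M=142.7900, payoff=0.0000, prob=0.009216
DUDDDU: M=127.0831, payoff=0.0000, prob=0.009216
UUDDDU: M=155.6411, payoff=9.7611, prob=0.013824
DDUDDU: M=116.5900, payoff=0.0000, prob=0.009216
UDUDDU: M=142.7900, payoff=0.0000, prob=0.013824
DUUDDU: M=138.5206, payoff=0.0000, prob=0.013824
UUUDDU: M=169.6488, payoff=23.7688, prob=0.020736
DDDUDU: M=116.5900, payoff=0.0000, prob=0.009216
UDDUDU: M=142.7900, payoff=0.0000, prob=0.013824
DUDUDU: M=127.0831, payoff=0.0000, prob=0.013824
UUDUDU: M=155.6411, payoff=9.7611, prob=0.020736
DDUUDU: M=123.2833, payoff=0.0000, prob=0.013824
UDUUDU: M=150.9874, payoff=5.1074, prob=0.020736
DUUUDU: M=150.9874, payoff=5.1074, prob=0.020736
UUUUDU: M=184.9172, payoff=39.0372, prob=0.031104
DDDDUU: M=116.5900, payoff=0.0000, prob=0.009216
UDDDUU: M=142.7900, payoff=0.0000, prob=0.013824
DUDDUU: M=127.0831, payoff=0.0000, prob=0.013824
UUDDUU: M=155.6411, payoff=9.7611, prob=0.020736
DDUDUU: M=119.5971, payoff=0.0000, prob=0.013824
UDUDUU: M=146.4729, payoff=0.5929, prob=0.020736
DUUDUU: M=146.4729, payoff=0.5929, prob=0.020736
UUUDUU: M=179.3882, payoff=33.5082, prob=0.031104
DDDUUU: M=119.5971, payoff=0.0000, prob=0.013824
UDDUUU: M=146.4729, payoff=0.5929, prob=0.020736
DUDUUU: M=146.4729, payoff=0.5929, prob=0.020736
UUDUUU: M=179.3882, payoff=33.5082, prob=0.031104
DDUUUU: M=146.4729, payoff=0.5929, prob=0.020736
UDUUUU: M=179.3882, payoff=33.5082, prob=0.031104
DUUUUU: M=179.3882, payoff=33.5082, prob=0.031104
UUUUUU: M=219.7001, payoff=73.8201, prob=0.046656
Price = Σ prob·payoff / R^6 = 15.160114 / 1.061520 = 14.2815

price = 14.2815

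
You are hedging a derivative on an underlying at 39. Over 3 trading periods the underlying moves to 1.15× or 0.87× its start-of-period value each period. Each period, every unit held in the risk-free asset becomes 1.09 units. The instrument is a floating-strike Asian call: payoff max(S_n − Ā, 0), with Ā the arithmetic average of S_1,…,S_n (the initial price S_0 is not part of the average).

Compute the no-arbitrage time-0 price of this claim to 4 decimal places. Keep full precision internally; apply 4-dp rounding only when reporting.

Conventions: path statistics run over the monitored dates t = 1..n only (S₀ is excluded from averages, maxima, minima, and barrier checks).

Risk-neutral up-probability p* = (R−d)/(u−d) = (1.09−0.87)/(1.15−0.87) = 0.7857; the claim prices as the p*-weighted sum of path payoffs discounted by R^3.
Enumerate all 2^3 = 8 price paths (U = up ×1.15, D = down ×0.87); each path with k up-moves has probability p*^k·(1−p*)^(3−k).
DDD: Ā=29.7102, payoff=0.0000, prob=0.009840
UDD: Ā=39.2722, payoff=0.0000, prob=0.036079
DUD: Ā=35.6322, payoff=0.0000, prob=0.036079
UUD: Ā=47.1000, payoff=0.0000, prob=0.132289
DDU: Ā=32.4654, payoff=1.4816, prob=0.036079
UDU: Ā=42.9140, payoff=1.9585, prob=0.132289
DUU: Ā=39.2740, payoff=5.5984, prob=0.132289
UUU: Ā=51.9139, payoff=7.4002, prob=0.485058
Price = Σ prob·payoff / R^3 = 4.642699 / 1.295029 = 3.5850

price = 3.5850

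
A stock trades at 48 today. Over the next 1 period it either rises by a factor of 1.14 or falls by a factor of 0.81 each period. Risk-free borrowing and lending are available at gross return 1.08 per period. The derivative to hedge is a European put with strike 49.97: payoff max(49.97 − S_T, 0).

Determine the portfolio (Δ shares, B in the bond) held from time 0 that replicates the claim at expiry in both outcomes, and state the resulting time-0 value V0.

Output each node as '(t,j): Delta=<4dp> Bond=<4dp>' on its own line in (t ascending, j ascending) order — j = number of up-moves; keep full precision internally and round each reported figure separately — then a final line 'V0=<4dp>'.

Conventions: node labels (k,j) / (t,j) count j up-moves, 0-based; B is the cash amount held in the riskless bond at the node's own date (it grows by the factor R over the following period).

Arbitrage-free pricing uses the up-move probability p* = (R−d)/(u−d) = 0.8182, discounting each step at R = 1.08.
Terminal payoffs: V(1,0)=11.0900, V(1,1)=0.0000
(0,0): S=48.0000. Δ = (V_up−V_dn)/(S_up−S_dn) = (0.0000−11.0900)/(54.7200−38.8800) = -0.7001. V = [p*·0.0000 + (1−p*)·11.0900]/1.08 = 1.8670. B = V − Δ·S = 35.4731.
Sanity check at the root: Δ(0,0)·S0 + B(0,0) reproduces V0 = 1.8670.

(0,0): Delta=-0.7001 Bond=35.4731
V0=1.8670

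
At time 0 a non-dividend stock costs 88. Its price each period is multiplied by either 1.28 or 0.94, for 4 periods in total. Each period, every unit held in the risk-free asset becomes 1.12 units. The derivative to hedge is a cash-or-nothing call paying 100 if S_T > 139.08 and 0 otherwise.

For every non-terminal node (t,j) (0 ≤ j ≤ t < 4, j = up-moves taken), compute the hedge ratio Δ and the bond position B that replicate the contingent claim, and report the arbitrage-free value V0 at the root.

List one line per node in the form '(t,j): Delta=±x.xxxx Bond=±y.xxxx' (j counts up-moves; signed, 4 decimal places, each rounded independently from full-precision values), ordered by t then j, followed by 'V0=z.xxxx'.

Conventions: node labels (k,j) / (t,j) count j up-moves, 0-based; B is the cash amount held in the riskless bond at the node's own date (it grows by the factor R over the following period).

(0,0): Delta=0.9413 Bond=-60.0927
(1,0): Delta=0.7944 Bond=-55.1546
(1,1): Delta=1.0372 Bond=-78.1031
(2,0): Delta=0.0000 Bond=0.0000
(2,1): Delta=1.3130 Bond=-116.6827
(2,2): Delta=0.8571 Bond=-61.5136
(3,0): Delta=0.0000 Bond=0.0000
(3,1): Delta=0.0000 Bond=0.0000
(3,2): Delta=2.1702 Bond=-246.8487
(3,3): Delta=0.0000 Bond=89.2857
V0=22.7428

Under the risk-neutral measure, an up-move has probability p* = (R−d)/(u−d) = 0.5294 and values discount at R = 1.12.
Payoffs at expiry: V(4,0)=0.0000, V(4,1)=0.0000, V(4,2)=0.0000, V(4,3)=100.0000, V(4,4)=100.0000
(3,0): S=73.0914. Δ = (V_up−V_dn)/(S_up−S_dn) = (0.0000−0.0000)/(93.5570−68.7059) = 0.0000. V = [p*·0.0000 + (1−p*)·0.0000]/1.12 = 0.0000. B = V − Δ·S = 0.0000.
(3,1): S=99.5287. Δ = (V_up−V_dn)/(S_up−S_dn) = (0.0000−0.0000)/(127.3967−93.5570) = 0.0000. V = [p*·0.0000 + (1−p*)·0.0000]/1.12 = 0.0000. B = V − Δ·S = 0.0000.
(3,2): S=135.5284. Δ = (V_up−V_dn)/(S_up−S_dn) = (100.0000−0.0000)/(173.4764−127.3967) = 2.1702. V = [p*·100.0000 + (1−p*)·0.0000]/1.12 = 47.2689. B = V − Δ·S = -246.8487.
(3,3): S=184.5494. Δ = (V_up−V_dn)/(S_up−S_dn) = (100.0000−100.0000)/(236.2232−173.4764) = 0.0000. V = [p*·100.0000 + (1−p*)·100.0000]/1.12 = 89.2857. B = V − Δ·S = 89.2857.
(2,0): S=77.7568. Δ = (V_up−V_dn)/(S_up−S_dn) = (0.0000−0.0000)/(99.5287−73.0914) = 0.0000. V = [p*·0.0000 + (1−p*)·0.0000]/1.12 = 0.0000. B = V − Δ·S = 0.0000.
(2,1): S=105.8816. Δ = (V_up−V_dn)/(S_up−S_dn) = (47.2689−0.0000)/(135.5284−99.5287) = 1.3130. V = [p*·47.2689 + (1−p*)·0.0000]/1.12 = 22.3435. B = V − Δ·S = -116.6827.
(2,2): S=144.1792. Δ = (V_up−V_dn)/(S_up−S_dn) = (89.2857−47.2689)/(184.5494−135.5284) = 0.8571. V = [p*·89.2857 + (1−p*)·47.2689]/1.12 = 62.0653. B = V − Δ·S = -61.5136.
(1,0): S=82.7200. Δ = (V_up−V_dn)/(S_up−S_dn) = (22.3435−0.0000)/(105.8816−77.7568) = 0.7944. V = [p*·22.3435 + (1−p*)·0.0000]/1.12 = 10.5615. B = V − Δ·S = -55.1546.
(1,1): S=112.6400. Δ = (V_up−V_dn)/(S_up−S_dn) = (62.0653−22.3435)/(144.1792−105.8816) = 1.0372. V = [p*·62.0653 + (1−p*)·22.3435]/1.12 = 38.7256. B = V − Δ·S = -78.1031.
(0,0): S=88.0000. Δ = (V_up−V_dn)/(S_up−S_dn) = (38.7256−10.5615)/(112.6400−82.7200) = 0.9413. V = [p*·38.7256 + (1−p*)·10.5615]/1.12 = 22.7428. B = V − Δ·S = -60.0927.
Verification: the root portfolio costs Δ(0,0)·S0 + B(0,0) = 22.7428, matching V0.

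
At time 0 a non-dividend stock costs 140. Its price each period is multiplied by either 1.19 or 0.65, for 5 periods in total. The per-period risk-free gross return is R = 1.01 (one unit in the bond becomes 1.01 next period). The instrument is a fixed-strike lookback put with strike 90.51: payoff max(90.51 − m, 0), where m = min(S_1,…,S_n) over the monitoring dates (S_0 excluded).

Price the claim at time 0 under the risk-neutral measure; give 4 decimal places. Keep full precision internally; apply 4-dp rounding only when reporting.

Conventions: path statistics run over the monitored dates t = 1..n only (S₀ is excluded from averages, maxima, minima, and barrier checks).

price = 11.8919

Set p* = 0.6667 (from d < R < u); the path-dependent value is the discounted p*-expectation over all price paths.
Enumerate all 2^5 = 32 price paths (U = up ×1.19, D = down ×0.65); each path with k up-moves has probability p*^k·(1−p*)^(5−k).
DDDDD: m=16.2441, payoff=74.2659, prob=0.004115
UDDDD: m=29.7391, payoff=60.7709, prob=0.008230
DUDDD: m=29.7391, payoff=60.7709, prob=0.008230
UUDDD: m=54.4455, payoff=36.0645, prob=0.016461
DDUDD: m=29.7391, payoff=60.7709, prob=0.008230
UDUDD: m=54.4455, payoff=36.0645, prob=0.016461
DUUDD: m=54.4455, payoff=36.0645, prob=0.016461
UUUDD: m=99.6772, payoff=0.0000, prob=0.032922
DDDUD: m=29.7391, payoff=60.7709, prob=0.008230
UDDUD: m=54.4455, payoff=36.0645, prob=0.016461
DUDUD: m=54.4455, payoff=36.0645, prob=0.016461
UUDUD: m=99.6772, payoff=0.0000, prob=0.032922
DDUUD: m=54.4455, payoff=36.0645, prob=0.016461
UDUUD: m=99.6772, payoff=0.0000, prob=0.032922
DUUUD: m=91.0000, payoff=0.0000, prob=0.032922
UUUUD: m=166.6000, payoff=0.0000, prob=0.065844
DDDDU: m=24.9909, payoff=65.5191, prob=0.008230
UDDDU: m=45.7525, payoff=44.7575, prob=0.016461
DUDDU: m=45.7525, payoff=44.7575, prob=0.016461
UUDDU: m=83.7623, payoff=6.7477, prob=0.032922
DDUDU: m=45.7525, payoff=44.7575, prob=0.016461
UDUDU: m=83.7623, payoff=6.7477, prob=0.032922
DUUDU: m=83.7623, payoff=6.7477, prob=0.032922
UUUDU: m=153.3495, payoff=0.0000, prob=0.065844
DDDUU: m=38.4475, payoff=52.0625, prob=0.016461
UDDUU: m=70.3885, payoff=20.1215, prob=0.032922
DUDUU: m=70.3885, payoff=20.1215, prob=0.032922
UUDUU: m=128.8651, payoff=0.0000, prob=0.065844
DDUUU: m=59.1500, payoff=31.3600, prob=0.032922
UDUUU: m=108.2900, payoff=0.0000, prob=0.065844
DUUUU: m=91.0000, payoff=0.0000, prob=0.065844
UUUUU: m=166.6000, payoff=0.0000, prob=0.131687
Price = Σ prob·payoff / R^5 = 12.498465 / 1.051010 = 11.8919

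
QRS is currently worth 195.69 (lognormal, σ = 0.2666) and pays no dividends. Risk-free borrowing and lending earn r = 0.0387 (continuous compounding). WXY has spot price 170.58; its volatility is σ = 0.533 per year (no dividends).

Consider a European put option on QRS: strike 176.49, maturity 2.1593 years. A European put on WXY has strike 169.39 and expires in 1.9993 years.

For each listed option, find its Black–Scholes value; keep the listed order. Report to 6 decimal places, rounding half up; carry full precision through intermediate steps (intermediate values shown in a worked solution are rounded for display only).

[QRS put K=176.49]
σ√T = 0.2666·√2.1593 = 0.391757
d₁ = (ln(S/K) + (r+σ²/2)T) / (σ√T) = (ln(195.69/176.49) + (0.0387+0.2666²/2)·2.1593) / 0.391757 = (0.103268 + 0.160302) / 0.391757 = 0.672788
d₂ = d₁ − σ√T = 0.672788 − 0.391757 = 0.281031
e^{−rT} = 0.919831
N(−d₁) = 0.250541,  N(−d₂) = 0.389343
price = K·e^{−rT}·N(−d₂) − S·N(−d₁) = 63.206412 − 49.028407 = 14.178006
[WXY put K=169.39]
σ√T = 0.533·√1.9993 = 0.753644
d₁ = (ln(S/K) + (r+σ²/2)T) / (σ√T) = (ln(170.58/169.39) + (0.0387+0.533²/2)·1.9993) / 0.753644 = (0.007001 + 0.361362) / 0.753644 = 0.488776
d₂ = d₁ − σ√T = 0.488776 − 0.753644 = -0.264868
e^{−rT} = 0.925545
N(−d₁) = 0.312500,  N(−d₂) = 0.604444
price = K·e^{−rT}·N(−d₂) − S·N(−d₁) = 94.763581 − 53.306269 = 41.457312

price(QRS put K=176.49) = 14.178006
price(WXY put K=169.39) = 41.457312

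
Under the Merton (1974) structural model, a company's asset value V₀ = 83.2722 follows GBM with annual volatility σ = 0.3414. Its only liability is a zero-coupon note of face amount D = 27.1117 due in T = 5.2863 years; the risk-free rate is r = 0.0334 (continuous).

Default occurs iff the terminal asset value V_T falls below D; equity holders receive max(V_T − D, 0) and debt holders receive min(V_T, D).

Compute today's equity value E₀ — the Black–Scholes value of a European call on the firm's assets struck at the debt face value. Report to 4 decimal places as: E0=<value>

E0=61.2069

Apply the equity-as-call identities (strike 27.1117, horizon 5.2863 years):
d₁ = [ln(V₀/D) + (r + σ²/2)T] / (σ√T)
   = [ln(83.2722/27.1117) + (0.0334 + 0.5·0.3414²)·5.2863] / (0.3414·√5.2863)
   = [1.122149 + 0.484632] / 0.784945 = 2.046998
d₂ = d₁ − σ√T = 2.046998 − 0.784945 = 1.262052
N(d₁) = 0.979671,  N(d₂) = 0.896535,  e^(−rT) = 0.838146
E₀ = V₀·N(d₁) − D·e^(−rT)·N(d₂)
   = 83.2722·0.979671 − 27.1117·0.838146·0.896535 = 61.206865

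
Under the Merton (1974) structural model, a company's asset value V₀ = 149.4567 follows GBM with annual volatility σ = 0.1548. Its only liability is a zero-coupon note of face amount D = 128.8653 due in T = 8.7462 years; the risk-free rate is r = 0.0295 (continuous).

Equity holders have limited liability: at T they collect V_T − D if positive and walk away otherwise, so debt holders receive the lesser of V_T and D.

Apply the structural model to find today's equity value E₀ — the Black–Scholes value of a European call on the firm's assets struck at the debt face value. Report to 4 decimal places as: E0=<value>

E0=55.5456

With assets at 149.4567 and a single debt payment of 128.8653 at 8.7462 years:
d₁ = [ln(V₀/D) + (r + σ²/2)T] / (σ√T)
   = [ln(149.4567/128.8653) + (0.0295 + 0.5·0.1548²)·8.7462] / (0.1548·√8.7462)
   = [0.148239 + 0.362806] / 0.457805 = 1.116293
d₂ = d₁ − σ√T = 1.116293 − 0.457805 = 0.658488
N(d₁) = 0.867852,  N(d₂) = 0.744888,  e^(−rT) = 0.772585
E₀ = V₀·N(d₁) − D·e^(−rT)·N(d₂)
   = 149.4567·0.867852 − 128.8653·0.772585·0.744888 = 55.545649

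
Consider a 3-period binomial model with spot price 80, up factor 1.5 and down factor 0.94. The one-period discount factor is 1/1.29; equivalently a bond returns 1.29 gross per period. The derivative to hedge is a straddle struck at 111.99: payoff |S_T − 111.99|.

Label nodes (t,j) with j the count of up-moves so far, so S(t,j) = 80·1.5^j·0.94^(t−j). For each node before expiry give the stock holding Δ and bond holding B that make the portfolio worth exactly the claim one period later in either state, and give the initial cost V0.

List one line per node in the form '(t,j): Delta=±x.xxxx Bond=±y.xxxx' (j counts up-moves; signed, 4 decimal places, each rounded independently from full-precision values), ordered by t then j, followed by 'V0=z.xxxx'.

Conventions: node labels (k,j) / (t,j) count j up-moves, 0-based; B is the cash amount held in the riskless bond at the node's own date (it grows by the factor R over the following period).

Under the risk-neutral measure, an up-move has probability p* = (R−d)/(u−d) = 0.6250 and values discount at R = 1.29.
Payoffs at expiry: V(3,0)=45.5433, V(3,1)=5.9580, V(3,2)=57.2100, V(3,3)=158.0100
Node (2,0) S=70.6880: V=(p*·5.9580+(1−p*)·45.5433)/1.29=16.1260; Δ=(5.9580−45.5433)/(106.0320−66.4467)=-1.0000; B=V−Δ·S=86.8140
Node (2,1) S=112.8000: V=(p*·57.2100+(1−p*)·5.9580)/1.29=29.4500; Δ=(57.2100−5.9580)/(169.2000−106.0320)=0.8114; B=V−Δ·S=-62.0714
Node (2,2) S=180.0000: V=(p*·158.0100+(1−p*)·57.2100)/1.29=93.1860; Δ=(158.0100−57.2100)/(270.0000−169.2000)=1.0000; B=V−Δ·S=-86.8140
Node (1,0) S=75.2000: V=(p*·29.4500+(1−p*)·16.1260)/1.29=18.9562; Δ=(29.4500−16.1260)/(112.8000−70.6880)=0.3164; B=V−Δ·S=-4.8368
Node (1,1) S=120.0000: V=(p*·93.1860+(1−p*)·29.4500)/1.29=53.7093; Δ=(93.1860−29.4500)/(180.0000−112.8000)=0.9485; B=V−Δ·S=-60.1050
Node (0,0) S=80.0000: V=(p*·53.7093+(1−p*)·18.9562)/1.29=31.5325; Δ=(53.7093−18.9562)/(120.0000−75.2000)=0.7757; B=V−Δ·S=-30.5267
Verification: the root portfolio costs Δ(0,0)·S0 + B(0,0) = 31.5325, matching V0.

(0,0): Delta=0.7757 Bond=-30.5267
(1,0): Delta=0.3164 Bond=-4.8368
(1,1): Delta=0.9485 Bond=-60.1050
(2,0): Delta=-1.0000 Bond=86.8140
(2,1): Delta=0.8114 Bond=-62.0714
(2,2): Delta=1.0000 Bond=-86.8140
V0=31.5325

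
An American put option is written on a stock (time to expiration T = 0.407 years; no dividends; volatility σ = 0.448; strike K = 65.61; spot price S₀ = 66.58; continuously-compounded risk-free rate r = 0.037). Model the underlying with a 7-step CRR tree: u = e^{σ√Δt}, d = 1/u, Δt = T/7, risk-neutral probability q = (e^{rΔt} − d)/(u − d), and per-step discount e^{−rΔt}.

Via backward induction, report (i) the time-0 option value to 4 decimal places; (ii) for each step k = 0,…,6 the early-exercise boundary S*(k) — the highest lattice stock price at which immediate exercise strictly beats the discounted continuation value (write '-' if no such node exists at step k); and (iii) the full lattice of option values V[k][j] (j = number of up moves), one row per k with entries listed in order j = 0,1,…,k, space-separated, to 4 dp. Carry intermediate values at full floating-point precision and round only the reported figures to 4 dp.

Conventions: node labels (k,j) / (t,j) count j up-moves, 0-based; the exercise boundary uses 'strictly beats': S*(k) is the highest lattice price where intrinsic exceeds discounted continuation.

Δt=0.05814, u=1.11408, d=0.89760, q=0.48297, disc=e^(-rΔt)=0.99785
k=7 terminal: V=max(K-S,0) → 34.3535 26.8156 17.4597 5.8475 0.0000 0.0000 0.0000 0.0000
k=6: j=0 S=34.8221 intr=30.7879 cont=30.6469 V=30.7879[EX]; j=1 S=43.2200 intr=22.3900 cont=22.2491 V=22.3900[EX]; j=2 S=53.6431 intr=11.9669 cont=11.8259 V=11.9669[EX]; j=3 S=66.5800 intr=0.0000 cont=3.0168 V=3.0168[hold]; j=4 S=82.6368 intr=0.0000 cont=0.0000 V=0.0000[hold]; j=5 S=102.5660 intr=0.0000 cont=0.0000 V=0.0000[hold]; j=6 S=127.3013 intr=0.0000 cont=0.0000 V=0.0000[hold]  S*(6)=53.6431
k=5: j=0 S=38.7944 intr=26.8156 cont=26.6746 V=26.8156[EX]; j=1 S=48.1503 intr=17.4597 cont=17.3187 V=17.4597[EX]; j=2 S=59.7625 intr=5.8475 cont=7.6279 V=7.6279[hold]; j=3 S=74.1752 intr=0.0000 cont=1.5564 V=1.5564[hold]; j=4 S=92.0637 intr=0.0000 cont=0.0000 V=0.0000[hold]; j=5 S=114.2663 intr=0.0000 cont=0.0000 V=0.0000[hold]  S*(5)=48.1503
k=4: j=0 S=43.2200 intr=22.3900 cont=22.2491 V=22.3900[EX]; j=1 S=53.6431 intr=11.9669 cont=12.6839 V=12.6839[hold]; j=2 S=66.5800 intr=0.0000 cont=4.6855 V=4.6855[hold]; j=3 S=82.6368 intr=0.0000 cont=0.8030 V=0.8030[hold]; j=4 S=102.5660 intr=0.0000 cont=0.0000 V=0.0000[hold]  S*(4)=43.2200
k=3: j=0 S=48.1503 intr=17.4597 cont=17.6642 V=17.6642[hold]; j=1 S=59.7625 intr=5.8475 cont=8.8020 V=8.8020[hold]; j=2 S=74.1752 intr=0.0000 cont=2.8043 V=2.8043[hold]; j=3 S=92.0637 intr=0.0000 cont=0.4143 V=0.4143[hold]  S*(3)=-
k=2: j=0 S=53.6431 intr=11.9669 cont=13.3553 V=13.3553[hold]; j=1 S=66.5800 intr=0.0000 cont=5.8926 V=5.8926[hold]; j=2 S=82.6368 intr=0.0000 cont=1.6465 V=1.6465[hold]  S*(2)=-
k=1: j=0 S=59.7625 intr=5.8475 cont=9.7301 V=9.7301[hold]; j=1 S=74.1752 intr=0.0000 cont=3.8336 V=3.8336[hold]  S*(1)=-
k=0: j=0 S=66.5800 intr=0.0000 cont=6.8675 V=6.8675[hold]  S*(0)=-

price = 6.8675
boundary = - - - - 43.2200 48.1503 53.6431
tree:
6.8675
9.7301 3.8336
13.3553 5.8926 1.6465
17.6642 8.8020 2.8043 0.4143
22.3900 12.6839 4.6855 0.8030 0.0000
26.8156 17.4597 7.6279 1.5564 0.0000 0.0000
30.7879 22.3900 11.9669 3.0168 0.0000 0.0000 0.0000
34.3535 26.8156 17.4597 5.8475 0.0000 0.0000 0.0000 0.0000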